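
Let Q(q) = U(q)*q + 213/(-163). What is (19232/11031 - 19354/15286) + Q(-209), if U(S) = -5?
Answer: 14349534061633/13742519079 ≈ 1044.2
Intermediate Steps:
Q(q) = -213/163 - 5*q (Q(q) = -5*q + 213/(-163) = -5*q + 213*(-1/163) = -5*q - 213/163 = -213/163 - 5*q)
(19232/11031 - 19354/15286) + Q(-209) = (19232/11031 - 19354/15286) + (-213/163 - 5*(-209)) = (19232*(1/11031) - 19354*1/15286) + (-213/163 + 1045) = (19232/11031 - 9677/7643) + 170122/163 = 40243189/84309933 + 170122/163 = 14349534061633/13742519079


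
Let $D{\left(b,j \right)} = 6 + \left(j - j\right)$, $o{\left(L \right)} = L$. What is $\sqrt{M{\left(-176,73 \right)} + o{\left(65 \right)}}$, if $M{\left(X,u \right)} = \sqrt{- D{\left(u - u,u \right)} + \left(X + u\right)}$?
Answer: $\sqrt{65 + i \sqrt{109}} \approx 8.088 + 0.64542 i$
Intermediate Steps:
$D{\left(b,j \right)} = 6$ ($D{\left(b,j \right)} = 6 + 0 = 6$)
$M{\left(X,u \right)} = \sqrt{-6 + X + u}$ ($M{\left(X,u \right)} = \sqrt{\left(-1\right) 6 + \left(X + u\right)} = \sqrt{-6 + \left(X + u\right)} = \sqrt{-6 + X + u}$)
$\sqrt{M{\left(-176,73 \right)} + o{\left(65 \right)}} = \sqrt{\sqrt{-6 - 176 + 73} + 65} = \sqrt{\sqrt{-109} + 65} = \sqrt{i \sqrt{109} + 65} = \sqrt{65 + i \sqrt{109}}$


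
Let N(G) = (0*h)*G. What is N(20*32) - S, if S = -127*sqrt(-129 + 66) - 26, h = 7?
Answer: 26 + 381*I*sqrt(7) ≈ 26.0 + 1008.0*I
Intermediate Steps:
N(G) = 0 (N(G) = (0*7)*G = 0*G = 0)
S = -26 - 381*I*sqrt(7) (S = -381*I*sqrt(7) - 26 = -26 - 381*I*sqrt(7) ≈ -26.0 - 1008.0*I)
N(20*32) - S = 0 - (-26 - 381*I*sqrt(7)) = 0 + (26 + 381*I*sqrt(7)) = 26 + 381*I*sqrt(7)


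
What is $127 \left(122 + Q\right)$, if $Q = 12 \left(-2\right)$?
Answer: $12446$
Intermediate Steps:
$Q = -24$
$127 \left(122 + Q\right) = 127 \left(122 - 24\right) = 127 \cdot 98 = 12446$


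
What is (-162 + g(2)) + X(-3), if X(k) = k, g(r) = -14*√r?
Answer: -165 - 14*√2 ≈ -184.80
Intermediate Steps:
(-162 + g(2)) + X(-3) = (-162 - 14*√2) - 3 = -165 - 14*√2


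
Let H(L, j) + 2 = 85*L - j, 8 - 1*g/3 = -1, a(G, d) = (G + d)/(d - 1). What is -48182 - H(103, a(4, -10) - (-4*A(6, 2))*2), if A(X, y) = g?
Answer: -623903/11 ≈ -56718.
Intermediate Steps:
a(G, d) = (G + d)/(-1 + d)
g = 27 (g = 24 - 3*(-1) = 24 + 3 = 27)
A(X, y) = 27
H(L, j) = -2 - j + 85*L (H(L, j) = -2 + (85*L - j) = -2 + (-j + 85*L) = -2 - j + 85*L)
-48182 - H(103, a(4, -10) - (-4*A(6, 2))*2) = -48182 - (-2 - ((4 - 10)/(-1 - 10) - (-4*27)*2) + 85*103) = -48182 - (-2 - (-6/(-11) - (-108)*2) + 8755) = -48182 - (-2 - (-1/11*(-6) - 1*(-216)) + 8755) = -48182 - (-2 - (6/11 + 216) + 8755) = -48182 - (-2 - 1*2382/11 + 8755) = -48182 - (-2 - 2382/11 + 8755) = -48182 - 1*93901/11 = -48182 - 93901/11 = -623903/11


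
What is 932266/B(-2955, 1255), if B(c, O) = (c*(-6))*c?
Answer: -466133/26196075 ≈ -0.017794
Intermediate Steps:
B(c, O) = -6*c² (B(c, O) = (-6*c)*c = -6*c²)
932266/B(-2955, 1255) = 932266/((-6*(-2955)²)) = 932266/((-6*8732025)) = 932266/(-52392150) = 932266*(-1/52392150) = -466133/26196075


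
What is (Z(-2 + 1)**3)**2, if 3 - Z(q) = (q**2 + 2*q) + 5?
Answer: 1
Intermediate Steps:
Z(q) = -2 - q**2 - 2*q (Z(q) = 3 - ((q**2 + 2*q) + 5) = 3 - (5 + q**2 + 2*q) = 3 + (-5 - q**2 - 2*q) = -2 - q**2 - 2*q)
(Z(-2 + 1)**3)**2 = ((-2 - (-2 + 1)**2 - 2*(-2 + 1))**3)**2 = ((-2 - 1*(-1)**2 - 2*(-1))**3)**2 = ((-2 - 1*1 + 2)**3)**2 = ((-2 - 1 + 2)**3)**2 = ((-1)**3)**2 = (-1)**2 = 1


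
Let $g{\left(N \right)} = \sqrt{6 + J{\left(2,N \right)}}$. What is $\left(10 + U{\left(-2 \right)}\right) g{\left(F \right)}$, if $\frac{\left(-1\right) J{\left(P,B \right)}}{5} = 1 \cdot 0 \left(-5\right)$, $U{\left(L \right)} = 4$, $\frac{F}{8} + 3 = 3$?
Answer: $14 \sqrt{6} \approx 34.293$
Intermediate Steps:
$F = 0$ ($F = -24 + 8 \cdot 3 = -24 + 24 = 0$)
$J{\left(P,B \right)} = 0$ ($J{\left(P,B \right)} = - 5 \cdot 1 \cdot 0 \left(-5\right) = - 5 \cdot 0 \left(-5\right) = \left(-5\right) 0 = 0$)
$g{\left(N \right)} = \sqrt{6}$ ($g{\left(N \right)} = \sqrt{6 + 0} = \sqrt{6}$)
$\left(10 + U{\left(-2 \right)}\right) g{\left(F \right)} = \left(10 + 4\right) \sqrt{6} = 14 \sqrt{6}$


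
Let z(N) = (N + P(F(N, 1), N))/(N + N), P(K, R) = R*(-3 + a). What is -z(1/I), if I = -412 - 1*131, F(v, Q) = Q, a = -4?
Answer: 3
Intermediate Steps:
P(K, R) = -7*R (P(K, R) = R*(-3 - 4) = R*(-7) = -7*R)
I = -543 (I = -412 - 131 = -543)
z(N) = -3 (z(N) = (N - 7*N)/(N + N) = (-6*N)/((2*N)) = (-6*N)*(1/(2*N)) = -3)
-z(1/I) = -1*(-3) = 3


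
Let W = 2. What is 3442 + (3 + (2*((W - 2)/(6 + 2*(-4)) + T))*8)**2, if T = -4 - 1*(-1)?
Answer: 5467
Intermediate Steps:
T = -3 (T = -4 + 1 = -3)
3442 + (3 + (2*((W - 2)/(6 + 2*(-4)) + T))*8)**2 = 3442 + (3 + (2*((2 - 2)/(6 + 2*(-4)) - 3))*8)**2 = 3442 + (3 + (2*(0/(6 - 8) - 3))*8)**2 = 3442 + (3 + (2*(0/(-2) - 3))*8)**2 = 3442 + (3 + (2*(0*(-1/2) - 3))*8)**2 = 3442 + (3 + (2*(0 - 3))*8)**2 = 3442 + (3 + (2*(-3))*8)**2 = 3442 + (3 - 6*8)**2 = 3442 + (3 - 48)**2 = 3442 + (-45)**2 = 3442 + 2025 = 5467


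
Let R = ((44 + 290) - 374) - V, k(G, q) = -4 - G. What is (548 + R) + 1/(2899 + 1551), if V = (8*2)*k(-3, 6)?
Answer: 2331801/4450 ≈ 524.00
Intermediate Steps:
V = -16 (V = (8*2)*(-4 - 1*(-3)) = 16*(-4 + 3) = 16*(-1) = -16)
R = -24 (R = ((44 + 290) - 374) - 1*(-16) = (334 - 374) + 16 = -40 + 16 = -24)
(548 + R) + 1/(2899 + 1551) = (548 - 24) + 1/(2899 + 1551) = 524 + 1/4450 = 2331801/4450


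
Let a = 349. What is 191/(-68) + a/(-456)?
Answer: -27707/7752 ≈ -3.5742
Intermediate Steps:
191/(-68) + a/(-456) = 191/(-68) + 349/(-456) = 191*(-1/68) + 349*(-1/456) = -191/68 - 349/456 = -27707/7752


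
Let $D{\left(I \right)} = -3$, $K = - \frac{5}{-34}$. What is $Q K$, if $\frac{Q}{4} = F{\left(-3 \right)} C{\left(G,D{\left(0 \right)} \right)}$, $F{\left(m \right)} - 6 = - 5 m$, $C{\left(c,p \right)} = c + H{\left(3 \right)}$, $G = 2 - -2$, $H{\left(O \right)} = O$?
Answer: $\frac{1470}{17} \approx 86.471$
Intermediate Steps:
$K = \frac{5}{34}$ ($K = \left(-5\right) \left(- \frac{1}{34}\right) = \frac{5}{34} \approx 0.14706$)
$G = 4$ ($G = 2 + 2 = 4$)
$C{\left(c,p \right)} = 3 + c$ ($C{\left(c,p \right)} = c + 3 = 3 + c$)
$F{\left(m \right)} = 6 - 5 m$
$Q = 588$ ($Q = 4 \left(6 - -15\right) \left(3 + 4\right) = 4 \left(6 + 15\right) 7 = 4 \cdot 21 \cdot 7 = 4 \cdot 147 = 588$)
$Q K = 588 \cdot \frac{5}{34} = \frac{1470}{17}$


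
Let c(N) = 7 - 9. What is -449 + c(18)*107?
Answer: -663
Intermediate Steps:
c(N) = -2
-449 + c(18)*107 = -449 - 2*107 = -449 - 214 = -663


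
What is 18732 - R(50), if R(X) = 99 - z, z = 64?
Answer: 18697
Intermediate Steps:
R(X) = 35 (R(X) = 99 - 1*64 = 99 - 64 = 35)
18732 - R(50) = 18732 - 1*35 = 18732 - 35 = 18697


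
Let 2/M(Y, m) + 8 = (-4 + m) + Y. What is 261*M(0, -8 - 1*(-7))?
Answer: -522/13 ≈ -40.154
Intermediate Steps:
M(Y, m) = 2/(-12 + Y + m) (M(Y, m) = 2/(-8 + ((-4 + m) + Y)) = 2/(-8 + (-4 + Y + m)) = 2/(-12 + Y + m))
261*M(0, -8 - 1*(-7)) = 261*(2/(-12 + 0 + (-8 - 1*(-7)))) = 261*(2/(-12 + 0 + (-8 + 7))) = 261*(2/(-12 + 0 - 1)) = 261*(2/(-13)) = 261*(2*(-1/13)) = 261*(-2/13) = -522/13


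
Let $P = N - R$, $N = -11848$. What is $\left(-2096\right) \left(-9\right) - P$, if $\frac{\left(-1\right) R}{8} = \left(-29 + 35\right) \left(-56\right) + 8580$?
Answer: $-35240$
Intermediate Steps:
$R = -65952$ ($R = - 8 \left(\left(-29 + 35\right) \left(-56\right) + 8580\right) = - 8 \left(6 \left(-56\right) + 8580\right) = - 8 \left(-336 + 8580\right) = \left(-8\right) 8244 = -65952$)
$P = 54104$ ($P = -11848 - -65952 = -11848 + 65952 = 54104$)
$\left(-2096\right) \left(-9\right) - P = \left(-2096\right) \left(-9\right) - 54104 = 18864 - 54104 = -35240$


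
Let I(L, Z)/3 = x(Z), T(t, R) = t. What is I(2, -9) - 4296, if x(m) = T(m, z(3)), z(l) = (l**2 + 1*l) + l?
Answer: -4323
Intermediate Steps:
z(l) = l**2 + 2*l (z(l) = (l**2 + l) + l = (l + l**2) + l = l**2 + 2*l)
x(m) = m
I(L, Z) = 3*Z
I(2, -9) - 4296 = 3*(-9) - 4296 = -27 - 4296 = -4323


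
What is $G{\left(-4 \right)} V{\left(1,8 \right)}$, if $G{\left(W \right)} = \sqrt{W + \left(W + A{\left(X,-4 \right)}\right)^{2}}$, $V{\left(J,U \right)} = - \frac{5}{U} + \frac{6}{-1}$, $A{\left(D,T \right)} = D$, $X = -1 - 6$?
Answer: $- \frac{159 \sqrt{13}}{8} \approx -71.66$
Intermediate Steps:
$X = -7$ ($X = -1 - 6 = -7$)
$V{\left(J,U \right)} = -6 - \frac{5}{U}$ ($V{\left(J,U \right)} = - \frac{5}{U} + 6 \left(-1\right) = - \frac{5}{U} - 6 = -6 - \frac{5}{U}$)
$G{\left(W \right)} = \sqrt{W + \left(-7 + W\right)^{2}}$ ($G{\left(W \right)} = \sqrt{W + \left(W - 7\right)^{2}} = \sqrt{W + \left(-7 + W\right)^{2}}$)
$G{\left(-4 \right)} V{\left(1,8 \right)} = \sqrt{-4 + \left(-7 - 4\right)^{2}} \left(-6 - \frac{5}{8}\right) = \sqrt{-4 + \left(-11\right)^{2}} \left(-6 - \frac{5}{8}\right) = \sqrt{-4 + 121} \left(-6 - \frac{5}{8}\right) = \sqrt{117} \left(- \frac{53}{8}\right) = 3 \sqrt{13} \left(- \frac{53}{8}\right) = - \frac{159 \sqrt{13}}{8}$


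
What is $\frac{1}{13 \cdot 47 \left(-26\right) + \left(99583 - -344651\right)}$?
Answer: $\frac{1}{428348} \approx 2.3345 \cdot 10^{-6}$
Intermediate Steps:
$\frac{1}{13 \cdot 47 \left(-26\right) + \left(99583 - -344651\right)} = \frac{1}{611 \left(-26\right) + \left(99583 + 344651\right)} = \frac{1}{-15886 + 444234} = \frac{1}{428348}$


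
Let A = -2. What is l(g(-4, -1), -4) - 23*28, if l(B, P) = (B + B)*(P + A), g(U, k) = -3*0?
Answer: -644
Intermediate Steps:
g(U, k) = 0
l(B, P) = 2*B*(-2 + P) (l(B, P) = (B + B)*(P - 2) = (2*B)*(-2 + P) = 2*B*(-2 + P))
l(g(-4, -1), -4) - 23*28 = 2*0*(-2 - 4) - 23*28 = 2*0*(-6) - 644 = 0 - 644 = -644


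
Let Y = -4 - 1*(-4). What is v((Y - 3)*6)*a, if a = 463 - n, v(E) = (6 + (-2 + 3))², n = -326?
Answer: 38661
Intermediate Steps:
Y = 0 (Y = -4 + 4 = 0)
v(E) = 49 (v(E) = (6 + 1)² = 7² = 49)
a = 789 (a = 463 - 1*(-326) = 463 + 326 = 789)
v((Y - 3)*6)*a = 49*789 = 38661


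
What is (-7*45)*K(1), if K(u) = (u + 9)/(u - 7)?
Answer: 525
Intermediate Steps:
K(u) = (9 + u)/(-7 + u)
(-7*45)*K(1) = (-7*45)*((9 + 1)/(-7 + 1)) = -315*10/(-6) = -(-105)*10/2 = -315*(-5/3) = 525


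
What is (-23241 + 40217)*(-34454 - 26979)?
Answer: -1042886608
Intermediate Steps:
(-23241 + 40217)*(-34454 - 26979) = 16976*(-61433) = -1042886608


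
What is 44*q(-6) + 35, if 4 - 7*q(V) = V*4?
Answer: 211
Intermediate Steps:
q(V) = 4/7 - 4*V/7 (q(V) = 4/7 - V*4/7 = 4/7 - 4*V/7)
44*q(-6) + 35 = 44*(4/7 - 4/7*(-6)) + 35 = 44*(4/7 + 24/7) + 35 = 44*4 + 35 = 176 + 35 = 211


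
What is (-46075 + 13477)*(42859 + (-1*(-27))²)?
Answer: -1420881624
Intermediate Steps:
(-46075 + 13477)*(42859 + (-1*(-27))²) = -32598*(42859 + 27²) = -32598*(42859 + 729) = -32598*43588 = -1420881624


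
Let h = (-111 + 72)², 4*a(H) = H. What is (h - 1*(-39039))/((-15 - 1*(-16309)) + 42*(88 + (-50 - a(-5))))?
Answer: 16224/7177 ≈ 2.2606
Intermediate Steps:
a(H) = H/4
h = 1521 (h = (-39)² = 1521)
(h - 1*(-39039))/((-15 - 1*(-16309)) + 42*(88 + (-50 - a(-5)))) = (1521 - 1*(-39039))/((-15 - 1*(-16309)) + 42*(88 + (-50 - (-5)/4))) = (1521 + 39039)/((-15 + 16309) + 42*(88 + (-50 - 1*(-5/4)))) = 40560/(16294 + 42*(88 + (-50 + 5/4))) = 40560/(16294 + 42*(88 - 195/4)) = 40560/(16294 + 42*(157/4)) = 40560/(16294 + 3297/2) = 40560/(35885/2) = 40560*(2/35885) = 16224/7177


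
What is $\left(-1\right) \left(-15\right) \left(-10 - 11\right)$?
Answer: $-315$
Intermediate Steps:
$\left(-1\right) \left(-15\right) \left(-10 - 11\right) = 15 \left(-10 - 11\right) = 15 \left(-21\right) = -315$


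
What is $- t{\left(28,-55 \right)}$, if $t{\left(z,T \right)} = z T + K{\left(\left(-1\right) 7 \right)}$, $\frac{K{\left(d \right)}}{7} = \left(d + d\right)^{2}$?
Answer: $168$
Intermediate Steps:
$K{\left(d \right)} = 28 d^{2}$ ($K{\left(d \right)} = 7 \left(d + d\right)^{2} = 7 \left(2 d\right)^{2} = 7 \cdot 4 d^{2} = 28 d^{2}$)
$t{\left(z,T \right)} = 1372 + T z$ ($t{\left(z,T \right)} = z T + 28 \left(\left(-1\right) 7\right)^{2} = T z + 28 \left(-7\right)^{2} = T z + 28 \cdot 49 = T z + 1372 = 1372 + T z$)
$- t{\left(28,-55 \right)} = - (1372 - 1540) = \left(-1\right) \left(-168\right) = 168$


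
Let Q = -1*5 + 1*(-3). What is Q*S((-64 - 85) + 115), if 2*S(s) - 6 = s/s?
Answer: -28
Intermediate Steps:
S(s) = 7/2 (S(s) = 3 + (s/s)/2 = 3 + (½)*1 = 3 + ½ = 7/2)
Q = -8 (Q = -5 - 3 = -8)
Q*S((-64 - 85) + 115) = -8*7/2 = -28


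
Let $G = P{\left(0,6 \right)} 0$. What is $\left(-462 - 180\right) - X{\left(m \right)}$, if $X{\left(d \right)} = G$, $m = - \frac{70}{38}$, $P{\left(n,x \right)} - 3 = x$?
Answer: $-642$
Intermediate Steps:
$P{\left(n,x \right)} = 3 + x$
$m = - \frac{35}{19}$ ($m = \left(-70\right) \frac{1}{38} = - \frac{35}{19} \approx -1.8421$)
$G = 0$ ($G = \left(3 + 6\right) 0 = 9 \cdot 0 = 0$)
$X{\left(d \right)} = 0$
$\left(-462 - 180\right) - X{\left(m \right)} = \left(-462 - 180\right) - 0 = -642 + 0 = -642$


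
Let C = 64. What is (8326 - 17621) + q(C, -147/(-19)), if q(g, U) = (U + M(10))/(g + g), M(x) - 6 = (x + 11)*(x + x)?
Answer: -22597199/2432 ≈ -9291.6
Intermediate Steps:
M(x) = 6 + 2*x*(11 + x) (M(x) = 6 + (x + 11)*(x + x) = 6 + (11 + x)*(2*x) = 6 + 2*x*(11 + x))
q(g, U) = (426 + U)/(2*g) (q(g, U) = (U + (6 + 2*10² + 22*10))/(g + g) = (U + (6 + 2*100 + 220))/((2*g)) = (U + (6 + 200 + 220))*(1/(2*g)) = (U + 426)*(1/(2*g)) = (426 + U)*(1/(2*g)) = (426 + U)/(2*g))
(8326 - 17621) + q(C, -147/(-19)) = (8326 - 17621) + (½)*(426 - 147/(-19))/64 = -9295 + (½)*(1/64)*(426 - 147*(-1/19)) = -9295 + (½)*(1/64)*(426 + 147/19) = -9295 + (½)*(1/64)*(8241/19) = -9295 + 8241/2432 = -22597199/2432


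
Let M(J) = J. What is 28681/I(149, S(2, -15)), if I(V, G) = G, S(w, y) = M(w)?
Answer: 28681/2 ≈ 14341.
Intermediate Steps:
S(w, y) = w
28681/I(149, S(2, -15)) = 28681/2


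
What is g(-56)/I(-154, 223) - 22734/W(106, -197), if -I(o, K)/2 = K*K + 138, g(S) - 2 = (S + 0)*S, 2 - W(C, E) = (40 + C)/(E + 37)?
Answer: -90694475817/11619011 ≈ -7805.7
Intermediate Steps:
W(C, E) = 2 - (40 + C)/(37 + E) (W(C, E) = 2 - (40 + C)/(E + 37) = 2 - (40 + C)/(37 + E))
g(S) = 2 + S² (g(S) = 2 + (S + 0)*S = 2 + S*S = 2 + S²)
I(o, K) = -276 - 2*K² (I(o, K) = -2*(K*K + 138) = -2*(K² + 138) = -2*(138 + K²) = -276 - 2*K²)
g(-56)/I(-154, 223) - 22734/W(106, -197) = (2 + (-56)²)/(-276 - 2*223²) - 22734*(37 - 197)/(34 - 1*106 + 2*(-197)) = (2 + 3136)/(-276 - 2*49729) - 22734*(-160/(34 - 106 - 394)) = 3138/(-276 - 99458) - 22734/((-1/160*(-466))) = 3138/(-99734) - 22734/233/80 = 3138*(-1/99734) - 22734*80/233 = -1569/49867 - 1818720/233 = -90694475817/11619011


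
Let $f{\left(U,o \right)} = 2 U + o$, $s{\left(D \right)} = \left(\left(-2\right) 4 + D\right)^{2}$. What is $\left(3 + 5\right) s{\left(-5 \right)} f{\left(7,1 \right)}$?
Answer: $20280$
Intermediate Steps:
$s{\left(D \right)} = \left(-8 + D\right)^{2}$
$f{\left(U,o \right)} = o + 2 U$
$\left(3 + 5\right) s{\left(-5 \right)} f{\left(7,1 \right)} = \left(3 + 5\right) \left(-8 - 5\right)^{2} \left(1 + 2 \cdot 7\right) = 8 \left(-13\right)^{2} \left(1 + 14\right) = 8 \cdot 169 \cdot 15 = 1352 \cdot 15 = 20280$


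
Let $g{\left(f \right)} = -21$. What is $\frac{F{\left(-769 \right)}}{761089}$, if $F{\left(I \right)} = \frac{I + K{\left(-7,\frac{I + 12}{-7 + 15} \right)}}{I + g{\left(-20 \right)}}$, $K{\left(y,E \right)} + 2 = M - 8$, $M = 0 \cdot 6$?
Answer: $\frac{779}{601260310} \approx 1.2956 \cdot 10^{-6}$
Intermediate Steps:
$M = 0$
$K{\left(y,E \right)} = -10$ ($K{\left(y,E \right)} = -2 + \left(0 - 8\right) = -2 - 8 = -10$)
$F{\left(I \right)} = \frac{-10 + I}{-21 + I}$ ($F{\left(I \right)} = \frac{I - 10}{I - 21} = \frac{-10 + I}{-21 + I}$)
$\frac{F{\left(-769 \right)}}{761089} = \frac{\frac{1}{-21 - 769} \left(-10 - 769\right)}{761089} = \frac{1}{-790} \left(-779\right) \frac{1}{761089} = \left(- \frac{1}{790}\right) \left(-779\right) \frac{1}{761089} = \frac{779}{790} \cdot \frac{1}{761089} = \frac{779}{601260310}$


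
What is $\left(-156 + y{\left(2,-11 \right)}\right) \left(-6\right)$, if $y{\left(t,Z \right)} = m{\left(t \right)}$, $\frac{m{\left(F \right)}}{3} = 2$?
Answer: $900$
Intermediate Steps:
$m{\left(F \right)} = 6$ ($m{\left(F \right)} = 3 \cdot 2 = 6$)
$y{\left(t,Z \right)} = 6$
$\left(-156 + y{\left(2,-11 \right)}\right) \left(-6\right) = \left(-156 + 6\right) \left(-6\right) = \left(-150\right) \left(-6\right) = 900$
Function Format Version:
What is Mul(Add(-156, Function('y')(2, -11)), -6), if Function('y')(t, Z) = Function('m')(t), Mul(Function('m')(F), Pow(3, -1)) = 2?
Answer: 900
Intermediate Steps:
Function('m')(F) = 6 (Function('m')(F) = Mul(3, 2) = 6)
Function('y')(t, Z) = 6
Mul(Add(-156, Function('y')(2, -11)), -6) = Mul(Add(-156, 6), -6) = Mul(-150, -6) = 900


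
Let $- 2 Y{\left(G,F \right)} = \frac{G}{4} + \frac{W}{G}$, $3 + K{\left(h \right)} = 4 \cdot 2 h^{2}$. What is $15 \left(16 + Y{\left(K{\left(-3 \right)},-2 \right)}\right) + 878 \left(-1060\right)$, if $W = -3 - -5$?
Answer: $- \frac{171224805}{184} \approx -9.3057 \cdot 10^{5}$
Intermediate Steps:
$K{\left(h \right)} = -3 + 8 h^{2}$ ($K{\left(h \right)} = -3 + 4 \cdot 2 h^{2} = -3 + 8 h^{2}$)
$W = 2$ ($W = -3 + 5 = 2$)
$Y{\left(G,F \right)} = - \frac{1}{G} - \frac{G}{8}$ ($Y{\left(G,F \right)} = - \frac{\frac{G}{4} + \frac{2}{G}}{2} = - \frac{\frac{2}{G} + \frac{G}{4}}{2} = - \frac{1}{G} - \frac{G}{8}$)
$15 \left(16 + Y{\left(K{\left(-3 \right)},-2 \right)}\right) + 878 \left(-1060\right) = 15 \left(16 - \left(\frac{1}{-3 + 8 \left(-3\right)^{2}} + \frac{-3 + 8 \left(-3\right)^{2}}{8}\right)\right) + 878 \left(-1060\right) = 15 \left(16 - \left(\frac{1}{-3 + 8 \cdot 9} + \frac{-3 + 8 \cdot 9}{8}\right)\right) - 930680 = 15 \left(16 - \left(\frac{1}{-3 + 72} + \frac{-3 + 72}{8}\right)\right) - 930680 = 15 \left(16 - \frac{4769}{552}\right) - 930680 = 15 \cdot \frac{4063}{552} - 930680 = \frac{20315}{184} - 930680 = - \frac{171224805}{184}$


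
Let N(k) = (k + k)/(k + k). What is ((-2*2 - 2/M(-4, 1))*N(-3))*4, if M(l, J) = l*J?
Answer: -14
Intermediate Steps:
M(l, J) = J*l
N(k) = 1 (N(k) = (2*k)/((2*k)) = (2*k)*(1/(2*k)) = 1)
((-2*2 - 2/M(-4, 1))*N(-3))*4 = ((-2*2 - 2/(1*(-4)))*1)*4 = ((-4 - 2/(-4))*1)*4 = ((-4 - 2*(-¼))*1)*4 = ((-4 + ½)*1)*4 = -7/2*1*4 = -7/2*4 = -14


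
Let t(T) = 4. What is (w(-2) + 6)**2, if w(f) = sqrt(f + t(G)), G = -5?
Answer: (6 + sqrt(2))**2 ≈ 54.971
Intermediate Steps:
w(f) = sqrt(4 + f) (w(f) = sqrt(f + 4) = sqrt(4 + f))
(w(-2) + 6)**2 = (sqrt(4 - 2) + 6)**2 = (sqrt(2) + 6)**2 = (6 + sqrt(2))**2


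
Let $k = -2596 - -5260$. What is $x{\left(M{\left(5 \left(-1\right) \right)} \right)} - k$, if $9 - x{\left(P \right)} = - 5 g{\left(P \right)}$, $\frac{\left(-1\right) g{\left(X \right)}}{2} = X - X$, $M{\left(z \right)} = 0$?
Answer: $-2655$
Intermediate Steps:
$k = 2664$ ($k = -2596 + 5260 = 2664$)
$g{\left(X \right)} = 0$ ($g{\left(X \right)} = - 2 \left(X - X\right) = \left(-2\right) 0 = 0$)
$x{\left(P \right)} = 9$ ($x{\left(P \right)} = 9 - \left(-5\right) 0 = 9 - 0 = 9 + 0 = 9$)
$x{\left(M{\left(5 \left(-1\right) \right)} \right)} - k = 9 - 2664 = -2655$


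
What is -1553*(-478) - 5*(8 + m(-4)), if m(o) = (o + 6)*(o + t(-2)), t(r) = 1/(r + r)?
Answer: 1484673/2 ≈ 7.4234e+5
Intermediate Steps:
t(r) = 1/(2*r)
m(o) = (6 + o)*(-¼ + o) (m(o) = (o + 6)*(o + (½)/(-2)) = (6 + o)*(o + (½)*(-½)) = (6 + o)*(o - ¼) = (6 + o)*(-¼ + o))
-1553*(-478) - 5*(8 + m(-4)) = -1553*(-478) - 5*(8 + (-3/2 + (-4)² + (23/4)*(-4))) = 742334 - 5*(8 + (-3/2 + 16 - 23)) = 742334 - 5*(8 - 17/2) = 742334 - 5*(-½) = 742334 + 5/2 = 1484673/2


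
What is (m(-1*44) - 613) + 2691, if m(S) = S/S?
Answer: 2079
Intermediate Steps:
m(S) = 1
(m(-1*44) - 613) + 2691 = (1 - 613) + 2691 = -612 + 2691 = 2079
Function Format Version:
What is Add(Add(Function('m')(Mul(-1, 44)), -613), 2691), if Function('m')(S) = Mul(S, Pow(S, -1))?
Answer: 2079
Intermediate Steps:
Function('m')(S) = 1
Add(Add(Function('m')(Mul(-1, 44)), -613), 2691) = Add(Add(1, -613), 2691) = Add(-612, 2691) = 2079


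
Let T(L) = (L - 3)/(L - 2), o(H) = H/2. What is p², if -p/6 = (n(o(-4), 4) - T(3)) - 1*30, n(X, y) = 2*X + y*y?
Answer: 11664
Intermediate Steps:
o(H) = H/2 (o(H) = H*(½) = H/2)
n(X, y) = y² + 2*X (n(X, y) = 2*X + y² = y² + 2*X)
T(L) = (-3 + L)/(-2 + L)
p = 108 (p = -6*(((4² + 2*((½)*(-4))) - (-3 + 3)/(-2 + 3)) - 1*30) = -6*(((16 + 2*(-2)) - 0/1) - 30) = -6*(((16 - 4) - 0) - 30) = -6*((12 - 1*0) - 30) = -6*((12 + 0) - 30) = -6*(12 - 30) = -6*(-18) = 108)
p² = 108² = 11664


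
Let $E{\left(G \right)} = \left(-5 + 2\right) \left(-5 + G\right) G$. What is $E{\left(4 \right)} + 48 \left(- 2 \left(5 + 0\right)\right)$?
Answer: $-468$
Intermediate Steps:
$E{\left(G \right)} = G \left(15 - 3 G\right)$ ($E{\left(G \right)} = - 3 \left(-5 + G\right) G = \left(15 - 3 G\right) G = G \left(15 - 3 G\right)$)
$E{\left(4 \right)} + 48 \left(- 2 \left(5 + 0\right)\right) = 3 \cdot 4 \left(5 - 4\right) + 48 \left(- 2 \left(5 + 0\right)\right) = 3 \cdot 4 \left(5 - 4\right) + 48 \left(\left(-2\right) 5\right) = 3 \cdot 4 \cdot 1 + 48 \left(-10\right) = 12 - 480 = -468$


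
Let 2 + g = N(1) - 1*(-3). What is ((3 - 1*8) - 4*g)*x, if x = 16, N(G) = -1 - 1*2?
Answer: 48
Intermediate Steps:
N(G) = -3 (N(G) = -1 - 2 = -3)
g = -2 (g = -2 + (-3 - 1*(-3)) = -2 + (-3 + 3) = -2 + 0 = -2)
((3 - 1*8) - 4*g)*x = ((3 - 1*8) - 4*(-2))*16 = ((3 - 8) + 8)*16 = (-5 + 8)*16 = 3*16 = 48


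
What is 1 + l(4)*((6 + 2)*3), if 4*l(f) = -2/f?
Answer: -2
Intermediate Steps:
l(f) = -1/(2*f) (l(f) = (-2/f)/4 = -1/(2*f))
1 + l(4)*((6 + 2)*3) = 1 + (-½/4)*((6 + 2)*3) = 1 + (-½*¼)*(8*3) = 1 - ⅛*24 = 1 - 3 = -2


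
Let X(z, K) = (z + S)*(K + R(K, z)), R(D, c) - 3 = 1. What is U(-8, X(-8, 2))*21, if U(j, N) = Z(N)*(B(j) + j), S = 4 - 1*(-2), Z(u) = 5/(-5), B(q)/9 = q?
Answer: 1680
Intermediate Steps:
R(D, c) = 4 (R(D, c) = 3 + 1 = 4)
B(q) = 9*q
Z(u) = -1 (Z(u) = 5*(-⅕) = -1)
S = 6 (S = 4 + 2 = 6)
X(z, K) = (4 + K)*(6 + z) (X(z, K) = (z + 6)*(K + 4) = (6 + z)*(4 + K) = (4 + K)*(6 + z))
U(j, N) = -10*j (U(j, N) = -(9*j + j) = -10*j)
U(-8, X(-8, 2))*21 = -10*(-8)*21 = 80*21 = 1680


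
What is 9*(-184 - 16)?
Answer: -1800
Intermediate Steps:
9*(-184 - 16) = 9*(-200) = -1800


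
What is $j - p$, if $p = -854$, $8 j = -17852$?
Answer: $- \frac{2755}{2} \approx -1377.5$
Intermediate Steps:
$j = - \frac{4463}{2}$ ($j = \frac{1}{8} \left(-17852\right) = - \frac{4463}{2} \approx -2231.5$)
$j - p = - \frac{4463}{2} - -854 = - \frac{4463}{2} + 854 = - \frac{2755}{2}$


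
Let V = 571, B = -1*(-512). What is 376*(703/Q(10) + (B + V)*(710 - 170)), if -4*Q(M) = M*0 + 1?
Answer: 218835008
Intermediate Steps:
Q(M) = -¼ (Q(M) = -(M*0 + 1)/4 = -(0 + 1)/4 = -¼*1 = -¼)
B = 512
376*(703/Q(10) + (B + V)*(710 - 170)) = 376*(703/(-¼) + (512 + 571)*(710 - 170)) = 376*(703*(-4) + 1083*540) = 376*(-2812 + 584820) = 376*582008 = 218835008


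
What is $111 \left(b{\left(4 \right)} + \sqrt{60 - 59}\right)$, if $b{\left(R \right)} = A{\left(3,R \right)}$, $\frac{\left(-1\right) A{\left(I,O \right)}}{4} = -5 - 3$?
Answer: $3663$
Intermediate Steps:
$A{\left(I,O \right)} = 32$ ($A{\left(I,O \right)} = - 4 \left(-5 - 3\right) = \left(-4\right) \left(-8\right) = 32$)
$b{\left(R \right)} = 32$
$111 \left(b{\left(4 \right)} + \sqrt{60 - 59}\right) = 111 \left(32 + \sqrt{60 - 59}\right) = 111 \left(32 + \sqrt{1}\right) = 111 \left(32 + 1\right) = 111 \cdot 33 = 3663$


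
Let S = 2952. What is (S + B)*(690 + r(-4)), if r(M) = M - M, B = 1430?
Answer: 3023580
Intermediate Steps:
r(M) = 0
(S + B)*(690 + r(-4)) = (2952 + 1430)*(690 + 0) = 4382*690 = 3023580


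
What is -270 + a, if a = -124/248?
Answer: -541/2 ≈ -270.50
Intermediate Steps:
a = -1/2 (a = -124*1/248 = -1/2 ≈ -0.50000)
-270 + a = -270 - 1/2 = -541/2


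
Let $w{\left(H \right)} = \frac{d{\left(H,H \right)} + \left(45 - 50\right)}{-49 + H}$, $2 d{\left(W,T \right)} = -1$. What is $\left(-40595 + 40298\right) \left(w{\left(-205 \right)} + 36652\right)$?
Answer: $- \frac{5529910419}{508} \approx -1.0886 \cdot 10^{7}$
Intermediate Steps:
$d{\left(W,T \right)} = - \frac{1}{2}$ ($d{\left(W,T \right)} = \frac{1}{2} \left(-1\right) = - \frac{1}{2}$)
$w{\left(H \right)} = - \frac{11}{2 \left(-49 + H\right)}$ ($w{\left(H \right)} = \frac{- \frac{1}{2} + \left(45 - 50\right)}{-49 + H} = \frac{- \frac{1}{2} - 5}{-49 + H} = - \frac{11}{2 \left(-49 + H\right)}$)
$\left(-40595 + 40298\right) \left(w{\left(-205 \right)} + 36652\right) = \left(-40595 + 40298\right) \left(- \frac{11}{-98 + 2 \left(-205\right)} + 36652\right) = - 297 \left(- \frac{11}{-98 - 410} + 36652\right) = - 297 \left(- \frac{11}{-508} + 36652\right) = - 297 \left(\left(-11\right) \left(- \frac{1}{508}\right) + 36652\right) = - 297 \left(\frac{11}{508} + 36652\right) = \left(-297\right) \frac{18619227}{508} = - \frac{5529910419}{508}$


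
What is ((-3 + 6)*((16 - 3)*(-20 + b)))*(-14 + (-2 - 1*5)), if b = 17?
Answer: 2457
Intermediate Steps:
((-3 + 6)*((16 - 3)*(-20 + b)))*(-14 + (-2 - 1*5)) = ((-3 + 6)*((16 - 3)*(-20 + 17)))*(-14 + (-2 - 1*5)) = (3*(13*(-3)))*(-14 + (-2 - 5)) = (3*(-39))*(-14 - 7) = -117*(-21) = 2457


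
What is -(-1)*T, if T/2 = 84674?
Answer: 169348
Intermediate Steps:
T = 169348 (T = 2*84674 = 169348)
-(-1)*T = -(-1)*169348 = -1*(-169348) = 169348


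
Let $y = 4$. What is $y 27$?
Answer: $108$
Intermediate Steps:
$y 27 = 4 \cdot 27 = 108$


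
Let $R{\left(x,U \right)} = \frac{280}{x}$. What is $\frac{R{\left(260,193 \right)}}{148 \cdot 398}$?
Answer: $\frac{7}{382876} \approx 1.8283 \cdot 10^{-5}$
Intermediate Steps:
$\frac{R{\left(260,193 \right)}}{148 \cdot 398} = \frac{280 \cdot \frac{1}{260}}{148 \cdot 398} = \frac{280 \cdot \frac{1}{260}}{58904} = \frac{14}{13} \cdot \frac{1}{58904} = \frac{7}{382876}$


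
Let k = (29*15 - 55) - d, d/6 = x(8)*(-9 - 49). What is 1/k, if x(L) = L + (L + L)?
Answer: 1/8732 ≈ 0.00011452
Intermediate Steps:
x(L) = 3*L (x(L) = L + 2*L = 3*L)
d = -8352 (d = 6*((3*8)*(-9 - 49)) = 6*(24*(-58)) = 6*(-1392) = -8352)
k = 8732 (k = (29*15 - 55) - 1*(-8352) = (435 - 55) + 8352 = 380 + 8352 = 8732)
1/k = 1/8732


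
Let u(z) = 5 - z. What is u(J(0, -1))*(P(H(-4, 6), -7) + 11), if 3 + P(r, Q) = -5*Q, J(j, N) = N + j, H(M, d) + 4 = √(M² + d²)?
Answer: 258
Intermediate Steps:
H(M, d) = -4 + √(M² + d²)
P(r, Q) = -3 - 5*Q
u(J(0, -1))*(P(H(-4, 6), -7) + 11) = (5 - (-1 + 0))*((-3 - 5*(-7)) + 11) = (5 - 1*(-1))*((-3 + 35) + 11) = (5 + 1)*(32 + 11) = 6*43 = 258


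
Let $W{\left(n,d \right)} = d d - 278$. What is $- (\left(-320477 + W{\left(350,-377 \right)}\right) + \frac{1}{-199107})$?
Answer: $\frac{35565686983}{199107} \approx 1.7863 \cdot 10^{5}$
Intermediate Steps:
$W{\left(n,d \right)} = -278 + d^{2}$ ($W{\left(n,d \right)} = d^{2} - 278 = -278 + d^{2}$)
$- (\left(-320477 + W{\left(350,-377 \right)}\right) + \frac{1}{-199107}) = - (\left(-320477 - \left(278 - \left(-377\right)^{2}\right)\right) + \frac{1}{-199107}) = - (\left(-320477 + \left(-278 + 142129\right)\right) - \frac{1}{199107}) = - (\left(-320477 + 141851\right) - \frac{1}{199107}) = - (-178626 - \frac{1}{199107}) = \left(-1\right) \left(- \frac{35565686983}{199107}\right) = \frac{35565686983}{199107}$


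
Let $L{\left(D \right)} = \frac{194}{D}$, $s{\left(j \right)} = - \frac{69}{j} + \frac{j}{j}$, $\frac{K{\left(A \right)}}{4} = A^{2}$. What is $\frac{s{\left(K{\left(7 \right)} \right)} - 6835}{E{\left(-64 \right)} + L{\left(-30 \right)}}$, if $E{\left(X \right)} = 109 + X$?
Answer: $- \frac{20092995}{113288} \approx -177.36$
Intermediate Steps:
$K{\left(A \right)} = 4 A^{2}$
$s{\left(j \right)} = 1 - \frac{69}{j}$ ($s{\left(j \right)} = - \frac{69}{j} + 1 = 1 - \frac{69}{j}$)
$\frac{s{\left(K{\left(7 \right)} \right)} - 6835}{E{\left(-64 \right)} + L{\left(-30 \right)}} = \frac{\frac{-69 + 4 \cdot 7^{2}}{4 \cdot 7^{2}} - 6835}{\left(109 - 64\right) + \frac{194}{-30}} = \frac{\frac{-69 + 4 \cdot 49}{4 \cdot 49} - 6835}{45 + 194 \left(- \frac{1}{30}\right)} = \frac{\frac{-69 + 196}{196} - 6835}{45 - \frac{97}{15}} = \frac{\frac{1}{196} \cdot 127 - 6835}{\frac{578}{15}} = \left(\frac{127}{196} - 6835\right) \frac{15}{578} = \left(- \frac{1339533}{196}\right) \frac{15}{578} = - \frac{20092995}{113288}$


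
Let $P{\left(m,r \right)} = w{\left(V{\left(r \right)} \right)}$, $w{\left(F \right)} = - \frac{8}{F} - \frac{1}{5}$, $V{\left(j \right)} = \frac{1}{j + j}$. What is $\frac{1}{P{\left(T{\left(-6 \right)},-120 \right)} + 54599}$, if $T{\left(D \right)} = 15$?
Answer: $\frac{5}{282594} \approx 1.7693 \cdot 10^{-5}$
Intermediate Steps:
$V{\left(j \right)} = \frac{1}{2 j}$
$w{\left(F \right)} = - \frac{1}{5} - \frac{8}{F}$ ($w{\left(F \right)} = - \frac{8}{F} - \frac{1}{5} = - \frac{1}{5} - \frac{8}{F}$)
$P{\left(m,r \right)} = \frac{2 r \left(-40 - \frac{1}{2 r}\right)}{5}$ ($P{\left(m,r \right)} = \frac{-40 - \frac{1}{2 r}}{5 \frac{1}{2 r}} = \frac{2 r \left(-40 - \frac{1}{2 r}\right)}{5}$)
$\frac{1}{P{\left(T{\left(-6 \right)},-120 \right)} + 54599} = \frac{1}{\left(- \frac{1}{5} - -1920\right) + 54599} = \frac{1}{\left(- \frac{1}{5} + 1920\right) + 54599} = \frac{1}{\frac{9599}{5} + 54599} = \frac{1}{\frac{282594}{5}} = \frac{5}{282594}$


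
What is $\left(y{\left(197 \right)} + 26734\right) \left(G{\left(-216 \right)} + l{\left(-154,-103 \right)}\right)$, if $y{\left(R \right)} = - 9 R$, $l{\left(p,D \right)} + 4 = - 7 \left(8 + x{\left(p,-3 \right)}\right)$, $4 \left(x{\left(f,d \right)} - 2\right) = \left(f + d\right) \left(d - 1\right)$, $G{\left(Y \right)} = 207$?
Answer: $-24112326$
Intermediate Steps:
$x{\left(f,d \right)} = 2 + \frac{\left(-1 + d\right) \left(d + f\right)}{4}$ ($x{\left(f,d \right)} = 2 + \frac{\left(f + d\right) \left(d - 1\right)}{4} = 2 + \frac{\left(d + f\right) \left(-1 + d\right)}{4} = 2 + \frac{\left(-1 + d\right) \left(d + f\right)}{4}$)
$l{\left(p,D \right)} = -95 + 7 p$ ($l{\left(p,D \right)} = -4 - 7 \left(8 + \left(2 - - \frac{3}{4} - \frac{p}{4} + \frac{\left(-3\right)^{2}}{4} + \frac{1}{4} \left(-3\right) p\right)\right) = -4 - 7 \left(8 + \left(2 + \frac{3}{4} - \frac{p}{4} + \frac{1}{4} \cdot 9 - \frac{3 p}{4}\right)\right) = -4 - 7 \left(8 + \left(2 + \frac{3}{4} - \frac{p}{4} + \frac{9}{4} - \frac{3 p}{4}\right)\right) = -4 - 7 \left(8 - \left(-5 + p\right)\right) = -4 - 7 \left(13 - p\right) = -4 + \left(-91 + 7 p\right) = -95 + 7 p$)
$\left(y{\left(197 \right)} + 26734\right) \left(G{\left(-216 \right)} + l{\left(-154,-103 \right)}\right) = \left(\left(-9\right) 197 + 26734\right) \left(207 + \left(-95 + 7 \left(-154\right)\right)\right) = \left(-1773 + 26734\right) \left(207 - 1173\right) = 24961 \left(207 - 1173\right) = 24961 \left(-966\right) = -24112326$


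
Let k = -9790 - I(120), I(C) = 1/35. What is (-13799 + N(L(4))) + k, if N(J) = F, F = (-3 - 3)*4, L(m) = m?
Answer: -826456/35 ≈ -23613.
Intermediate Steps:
I(C) = 1/35
F = -24 (F = -6*4 = -24)
N(J) = -24
k = -342651/35 (k = -9790 - 1*1/35 = -9790 - 1/35 = -342651/35 ≈ -9790.0)
(-13799 + N(L(4))) + k = (-13799 - 24) - 342651/35 = -13823 - 342651/35 = -826456/35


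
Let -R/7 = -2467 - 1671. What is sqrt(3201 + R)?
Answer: sqrt(32167) ≈ 179.35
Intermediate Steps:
R = 28966 (R = -7*(-2467 - 1671) = -7*(-4138) = 28966)
sqrt(3201 + R) = sqrt(3201 + 28966) = sqrt(32167)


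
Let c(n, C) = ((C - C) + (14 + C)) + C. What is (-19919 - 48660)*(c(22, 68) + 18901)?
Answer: -1306498529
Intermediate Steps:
c(n, C) = 14 + 2*C (c(n, C) = (0 + (14 + C)) + C = (14 + C) + C = 14 + 2*C)
(-19919 - 48660)*(c(22, 68) + 18901) = (-19919 - 48660)*((14 + 2*68) + 18901) = -68579*((14 + 136) + 18901) = -68579*(150 + 18901) = -68579*19051 = -1306498529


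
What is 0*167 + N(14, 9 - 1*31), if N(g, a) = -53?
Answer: -53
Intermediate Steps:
0*167 + N(14, 9 - 1*31) = 0*167 - 53 = 0 - 53 = -53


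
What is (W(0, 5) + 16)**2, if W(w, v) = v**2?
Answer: 1681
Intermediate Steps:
(W(0, 5) + 16)**2 = (5**2 + 16)**2 = (25 + 16)**2 = 41**2 = 1681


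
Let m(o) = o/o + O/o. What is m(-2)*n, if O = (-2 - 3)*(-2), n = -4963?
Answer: 19852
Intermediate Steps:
O = 10 (O = -5*(-2) = 10)
m(o) = 1 + 10/o (m(o) = o/o + 10/o = 1 + 10/o)
m(-2)*n = ((10 - 2)/(-2))*(-4963) = -1/2*8*(-4963) = -4*(-4963) = 19852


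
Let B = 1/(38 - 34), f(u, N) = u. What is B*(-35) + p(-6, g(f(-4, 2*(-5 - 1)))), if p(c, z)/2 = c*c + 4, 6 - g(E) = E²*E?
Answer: 285/4 ≈ 71.250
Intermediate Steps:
B = ¼ (B = 1/4 = ¼ ≈ 0.25000)
g(E) = 6 - E³ (g(E) = 6 - E²*E = 6 - E³)
p(c, z) = 8 + 2*c² (p(c, z) = 2*(c*c + 4) = 2*(c² + 4) = 2*(4 + c²) = 8 + 2*c²)
B*(-35) + p(-6, g(f(-4, 2*(-5 - 1)))) = (¼)*(-35) + (8 + 2*(-6)²) = -35/4 + (8 + 2*36) = -35/4 + (8 + 72) = -35/4 + 80 = 285/4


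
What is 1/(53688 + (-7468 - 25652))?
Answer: 1/20568 ≈ 4.8619e-5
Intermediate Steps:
1/(53688 + (-7468 - 25652)) = 1/(53688 - 33120) = 1/20568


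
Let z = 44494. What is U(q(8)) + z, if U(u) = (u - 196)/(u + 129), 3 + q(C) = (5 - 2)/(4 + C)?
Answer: 4493735/101 ≈ 44492.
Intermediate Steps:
q(C) = -3 + 3/(4 + C) (q(C) = -3 + (5 - 2)/(4 + C) = -3 + 3/(4 + C))
U(u) = (-196 + u)/(129 + u)
U(q(8)) + z = (-196 + 3*(-3 - 1*8)/(4 + 8))/(129 + 3*(-3 - 1*8)/(4 + 8)) + 44494 = (-196 + 3*(-3 - 8)/12)/(129 + 3*(-3 - 8)/12) + 44494 = (-196 + 3*(1/12)*(-11))/(129 + 3*(1/12)*(-11)) + 44494 = (-196 - 11/4)/(129 - 11/4) + 44494 = -795/4/(505/4) + 44494 = (4/505)*(-795/4) + 44494 = -159/101 + 44494 = 4493735/101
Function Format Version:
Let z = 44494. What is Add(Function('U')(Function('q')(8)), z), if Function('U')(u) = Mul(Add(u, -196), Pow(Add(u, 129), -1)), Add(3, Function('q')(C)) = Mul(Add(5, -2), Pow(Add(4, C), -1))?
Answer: Rational(4493735, 101) ≈ 44492.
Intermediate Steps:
Function('q')(C) = Add(-3, Mul(3, Pow(Add(4, C), -1))) (Function('q')(C) = Add(-3, Mul(Add(5, -2), Pow(Add(4, C), -1))) = Add(-3, Mul(3, Pow(Add(4, C), -1))))
Function('U')(u) = Mul(Pow(Add(129, u), -1), Add(-196, u)) (Function('U')(u) = Mul(Add(-196, u), Pow(Add(129, u), -1)) = Mul(Pow(Add(129, u), -1), Add(-196, u)))
Add(Function('U')(Function('q')(8)), z) = Add(Mul(Pow(Add(129, Mul(3, Pow(Add(4, 8), -1), Add(-3, Mul(-1, 8)))), -1), Add(-196, Mul(3, Pow(Add(4, 8), -1), Add(-3, Mul(-1, 8))))), 44494) = Add(Mul(Pow(Add(129, Mul(3, Pow(12, -1), Add(-3, -8))), -1), Add(-196, Mul(3, Pow(12, -1), Add(-3, -8)))), 44494) = Add(Mul(Pow(Add(129, Mul(3, Rational(1, 12), -11)), -1), Add(-196, Mul(3, Rational(1, 12), -11))), 44494) = Add(Mul(Pow(Add(129, Rational(-11, 4)), -1), Add(-196, Rational(-11, 4))), 44494) = Add(Mul(Pow(Rational(505, 4), -1), Rational(-795, 4)), 44494) = Add(Mul(Rational(4, 505), Rational(-795, 4)), 44494) = Add(Rational(-159, 101), 44494) = Rational(4493735, 101)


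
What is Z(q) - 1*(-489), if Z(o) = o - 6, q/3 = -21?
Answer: 420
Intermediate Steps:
q = -63 (q = 3*(-21) = -63)
Z(o) = -6 + o
Z(q) - 1*(-489) = (-6 - 63) - 1*(-489) = -69 + 489 = 420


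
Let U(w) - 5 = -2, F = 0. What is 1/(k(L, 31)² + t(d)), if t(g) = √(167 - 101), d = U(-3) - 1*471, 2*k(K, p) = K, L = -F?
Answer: √66/66 ≈ 0.12309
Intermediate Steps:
U(w) = 3 (U(w) = 5 - 2 = 3)
L = 0 (L = -1*0 = 0)
k(K, p) = K/2
d = -468 (d = 3 - 1*471 = 3 - 471 = -468)
t(g) = √66
1/(k(L, 31)² + t(d)) = 1/(((½)*0)² + √66) = 1/(0² + √66) = 1/(0 + √66) = 1/(√66) = √66/66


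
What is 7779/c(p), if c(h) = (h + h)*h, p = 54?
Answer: 2593/1944 ≈ 1.3338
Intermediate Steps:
c(h) = 2*h**2 (c(h) = (2*h)*h = 2*h**2)
7779/c(p) = 7779/((2*54**2)) = 7779/((2*2916)) = 7779/5832 = 7779*(1/5832) = 2593/1944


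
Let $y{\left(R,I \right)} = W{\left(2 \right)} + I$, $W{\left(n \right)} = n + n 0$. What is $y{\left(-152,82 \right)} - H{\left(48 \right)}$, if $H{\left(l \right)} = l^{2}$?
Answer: $-2220$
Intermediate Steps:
$W{\left(n \right)} = n$ ($W{\left(n \right)} = n + 0 = n$)
$y{\left(R,I \right)} = 2 + I$
$y{\left(-152,82 \right)} - H{\left(48 \right)} = \left(2 + 82\right) - 48^{2} = 84 - 2304 = -2220$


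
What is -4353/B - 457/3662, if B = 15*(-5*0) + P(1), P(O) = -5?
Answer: 15938401/18310 ≈ 870.48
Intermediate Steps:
B = -5 (B = 15*(-5*0) - 5 = 15*0 - 5 = 0 - 5 = -5)
-4353/B - 457/3662 = -4353/(-5) - 457/3662 = -4353*(-⅕) - 457*1/3662 = 4353/5 - 457/3662 = 15938401/18310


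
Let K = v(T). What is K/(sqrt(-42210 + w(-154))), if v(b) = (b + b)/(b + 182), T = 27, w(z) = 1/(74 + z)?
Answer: -216*I*sqrt(16884005)/705751409 ≈ -0.0012576*I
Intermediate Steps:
v(b) = 2*b/(182 + b) (v(b) = (2*b)/(182 + b) = 2*b/(182 + b))
K = 54/209 (K = 2*27/(182 + 27) = 2*27/209 = 2*27*(1/209) = 54/209 ≈ 0.25837)
K/(sqrt(-42210 + w(-154))) = 54/(209*(sqrt(-42210 + 1/(74 - 154)))) = 54/(209*(sqrt(-42210 + 1/(-80)))) = 54/(209*(sqrt(-42210 - 1/80))) = 54/(209*(sqrt(-3376801/80))) = 54/(209*((I*sqrt(16884005)/20))) = 54*(-4*I*sqrt(16884005)/3376801)/209 = -216*I*sqrt(16884005)/705751409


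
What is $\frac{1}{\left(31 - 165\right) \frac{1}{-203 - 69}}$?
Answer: $\frac{136}{67} \approx 2.0299$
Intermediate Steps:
$\frac{1}{\left(31 - 165\right) \frac{1}{-203 - 69}} = \frac{1}{\left(-134\right) \frac{1}{-272}} = \frac{1}{\left(-134\right) \left(- \frac{1}{272}\right)} = \frac{1}{\frac{67}{136}} = \frac{136}{67}$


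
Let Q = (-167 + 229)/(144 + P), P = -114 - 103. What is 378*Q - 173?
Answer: -36065/73 ≈ -494.04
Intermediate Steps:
P = -217
Q = -62/73 (Q = (-167 + 229)/(144 - 217) = 62/(-73) = 62*(-1/73) = -62/73 ≈ -0.84931)
378*Q - 173 = 378*(-62/73) - 173 = -23436/73 - 173 = -36065/73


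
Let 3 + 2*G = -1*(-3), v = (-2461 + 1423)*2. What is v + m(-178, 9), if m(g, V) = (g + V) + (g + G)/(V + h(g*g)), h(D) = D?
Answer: -71150963/31693 ≈ -2245.0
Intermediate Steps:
v = -2076 (v = -1038*2 = -2076)
G = 0 (G = -3/2 + (-1*(-3))/2 = -3/2 + (½)*3 = -3/2 + 3/2 = 0)
m(g, V) = V + g + g/(V + g²) (m(g, V) = (g + V) + (g + 0)/(V + g*g) = (V + g) + g/(V + g²) = V + g + g/(V + g²))
v + m(-178, 9) = -2076 + (-178 + 9² + (-178)³ + 9*(-178) + 9*(-178)²)/(9 + (-178)²) = -2076 + (-178 + 81 - 5639752 - 1602 + 9*31684)/(9 + 31684) = -2076 + (-178 + 81 - 5639752 - 1602 + 285156)/31693 = -2076 + (1/31693)*(-5356295) = -2076 - 5356295/31693 = -71150963/31693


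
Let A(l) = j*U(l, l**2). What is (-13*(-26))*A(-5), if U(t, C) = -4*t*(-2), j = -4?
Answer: 54080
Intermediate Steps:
U(t, C) = 8*t
A(l) = -32*l
(-13*(-26))*A(-5) = (-13*(-26))*(-32*(-5)) = 338*160 = 54080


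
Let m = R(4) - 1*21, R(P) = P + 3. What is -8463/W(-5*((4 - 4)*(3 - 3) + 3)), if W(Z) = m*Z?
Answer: -403/10 ≈ -40.300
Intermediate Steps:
R(P) = 3 + P
m = -14 (m = (3 + 4) - 1*21 = 7 - 21 = -14)
W(Z) = -14*Z
-8463/W(-5*((4 - 4)*(3 - 3) + 3)) = -8463*1/(70*((4 - 4)*(3 - 3) + 3)) = -8463*1/(70*(0*0 + 3)) = -8463*1/(70*(0 + 3)) = -8463/((-(-70)*3)) = -8463/((-14*(-15))) = -8463/210 = -8463*1/210 = -403/10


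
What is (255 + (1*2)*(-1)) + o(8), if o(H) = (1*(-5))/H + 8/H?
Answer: 2027/8 ≈ 253.38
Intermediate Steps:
o(H) = 3/H (o(H) = -5/H + 8/H = 3/H)
(255 + (1*2)*(-1)) + o(8) = (255 + (1*2)*(-1)) + 3/8 = (255 + 2*(-1)) + 3*(⅛) = (255 - 2) + 3/8 = 253 + 3/8 = 2027/8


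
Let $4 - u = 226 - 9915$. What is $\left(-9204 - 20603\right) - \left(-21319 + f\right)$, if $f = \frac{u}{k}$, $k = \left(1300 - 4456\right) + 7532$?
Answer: $- \frac{37153181}{4376} \approx -8490.2$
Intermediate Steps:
$u = 9693$ ($u = 4 - \left(226 - 9915\right) = 4 - -9689 = 4 + 9689 = 9693$)
$k = 4376$ ($k = -3156 + 7532 = 4376$)
$f = \frac{9693}{4376} \approx 2.215$
$\left(-9204 - 20603\right) - \left(-21319 + f\right) = \left(-9204 - 20603\right) - \left(-21319 + \frac{9693}{4376}\right) = -29807 - - \frac{93282251}{4376} = -29807 + \frac{93282251}{4376} = - \frac{37153181}{4376}$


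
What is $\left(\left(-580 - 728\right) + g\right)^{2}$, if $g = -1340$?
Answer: $7011904$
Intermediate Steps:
$\left(\left(-580 - 728\right) + g\right)^{2} = \left(\left(-580 - 728\right) - 1340\right)^{2} = \left(-1308 - 1340\right)^{2} = \left(-2648\right)^{2} = 7011904$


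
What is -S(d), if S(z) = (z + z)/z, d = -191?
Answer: -2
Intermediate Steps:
S(z) = 2 (S(z) = (2*z)/z = 2)
-S(d) = -1*2 = -2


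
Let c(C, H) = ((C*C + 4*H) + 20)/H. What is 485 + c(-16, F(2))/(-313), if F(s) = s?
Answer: 151663/313 ≈ 484.55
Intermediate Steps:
c(C, H) = (20 + C² + 4*H)/H (c(C, H) = ((C² + 4*H) + 20)/H = (20 + C² + 4*H)/H)
485 + c(-16, F(2))/(-313) = 485 + ((20 + (-16)² + 4*2)/2)/(-313) = 485 - (20 + 256 + 8)/626 = 485 - 284/626 = 485 - 1/313*142 = 485 - 142/313 = 151663/313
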